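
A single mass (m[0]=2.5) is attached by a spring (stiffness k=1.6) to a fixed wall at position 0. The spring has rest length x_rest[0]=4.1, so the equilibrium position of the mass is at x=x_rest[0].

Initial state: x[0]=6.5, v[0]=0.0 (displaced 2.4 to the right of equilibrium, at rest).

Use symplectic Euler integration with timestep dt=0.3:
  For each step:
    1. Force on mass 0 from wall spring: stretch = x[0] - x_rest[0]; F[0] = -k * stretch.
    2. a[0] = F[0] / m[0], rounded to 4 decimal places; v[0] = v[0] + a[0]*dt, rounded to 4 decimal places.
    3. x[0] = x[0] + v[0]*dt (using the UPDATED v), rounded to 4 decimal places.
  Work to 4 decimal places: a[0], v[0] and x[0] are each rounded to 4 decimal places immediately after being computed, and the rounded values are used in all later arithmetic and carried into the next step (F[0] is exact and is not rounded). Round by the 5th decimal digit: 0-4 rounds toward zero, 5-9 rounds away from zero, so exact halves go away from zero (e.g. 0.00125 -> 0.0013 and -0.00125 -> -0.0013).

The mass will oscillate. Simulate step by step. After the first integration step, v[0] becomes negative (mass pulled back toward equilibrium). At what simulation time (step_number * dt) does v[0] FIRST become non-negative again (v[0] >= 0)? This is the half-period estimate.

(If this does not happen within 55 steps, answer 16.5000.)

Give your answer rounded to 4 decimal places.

Answer: 4.2000

Derivation:
Step 0: x=[6.5000] v=[0.0000]
Step 1: x=[6.3618] v=[-0.4608]
Step 2: x=[6.0933] v=[-0.8951]
Step 3: x=[5.7100] v=[-1.2778]
Step 4: x=[5.2339] v=[-1.5869]
Step 5: x=[4.6925] v=[-1.8046]
Step 6: x=[4.1170] v=[-1.9184]
Step 7: x=[3.5405] v=[-1.9217]
Step 8: x=[2.9962] v=[-1.8143]
Step 9: x=[2.5155] v=[-1.6024]
Step 10: x=[2.1260] v=[-1.2982]
Step 11: x=[1.8502] v=[-0.9192]
Step 12: x=[1.7040] v=[-0.4872]
Step 13: x=[1.6958] v=[-0.0272]
Step 14: x=[1.8261] v=[0.4344]
First v>=0 after going negative at step 14, time=4.2000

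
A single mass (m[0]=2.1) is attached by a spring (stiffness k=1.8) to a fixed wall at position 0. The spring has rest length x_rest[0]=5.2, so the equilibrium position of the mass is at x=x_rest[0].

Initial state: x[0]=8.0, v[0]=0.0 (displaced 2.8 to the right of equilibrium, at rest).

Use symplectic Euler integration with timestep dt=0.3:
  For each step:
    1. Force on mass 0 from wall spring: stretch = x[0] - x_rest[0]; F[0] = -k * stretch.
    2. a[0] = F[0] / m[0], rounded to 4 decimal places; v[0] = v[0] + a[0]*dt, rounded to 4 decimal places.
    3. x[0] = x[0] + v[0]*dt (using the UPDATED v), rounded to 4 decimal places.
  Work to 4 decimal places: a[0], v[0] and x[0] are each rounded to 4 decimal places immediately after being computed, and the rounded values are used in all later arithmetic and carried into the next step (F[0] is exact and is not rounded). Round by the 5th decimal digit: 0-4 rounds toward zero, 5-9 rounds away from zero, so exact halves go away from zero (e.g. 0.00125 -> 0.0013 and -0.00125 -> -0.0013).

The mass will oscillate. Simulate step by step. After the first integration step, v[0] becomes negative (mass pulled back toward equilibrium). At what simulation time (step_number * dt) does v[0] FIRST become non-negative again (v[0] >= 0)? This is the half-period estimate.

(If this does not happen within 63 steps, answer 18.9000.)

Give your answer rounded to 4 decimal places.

Answer: 3.6000

Derivation:
Step 0: x=[8.0000] v=[0.0000]
Step 1: x=[7.7840] v=[-0.7200]
Step 2: x=[7.3687] v=[-1.3845]
Step 3: x=[6.7860] v=[-1.9422]
Step 4: x=[6.0810] v=[-2.3500]
Step 5: x=[5.3081] v=[-2.5765]
Step 6: x=[4.5268] v=[-2.6043]
Step 7: x=[3.7974] v=[-2.4312]
Step 8: x=[3.1763] v=[-2.0705]
Step 9: x=[2.7113] v=[-1.5501]
Step 10: x=[2.4383] v=[-0.9101]
Step 11: x=[2.3783] v=[-0.1999]
Step 12: x=[2.5360] v=[0.5257]
First v>=0 after going negative at step 12, time=3.6000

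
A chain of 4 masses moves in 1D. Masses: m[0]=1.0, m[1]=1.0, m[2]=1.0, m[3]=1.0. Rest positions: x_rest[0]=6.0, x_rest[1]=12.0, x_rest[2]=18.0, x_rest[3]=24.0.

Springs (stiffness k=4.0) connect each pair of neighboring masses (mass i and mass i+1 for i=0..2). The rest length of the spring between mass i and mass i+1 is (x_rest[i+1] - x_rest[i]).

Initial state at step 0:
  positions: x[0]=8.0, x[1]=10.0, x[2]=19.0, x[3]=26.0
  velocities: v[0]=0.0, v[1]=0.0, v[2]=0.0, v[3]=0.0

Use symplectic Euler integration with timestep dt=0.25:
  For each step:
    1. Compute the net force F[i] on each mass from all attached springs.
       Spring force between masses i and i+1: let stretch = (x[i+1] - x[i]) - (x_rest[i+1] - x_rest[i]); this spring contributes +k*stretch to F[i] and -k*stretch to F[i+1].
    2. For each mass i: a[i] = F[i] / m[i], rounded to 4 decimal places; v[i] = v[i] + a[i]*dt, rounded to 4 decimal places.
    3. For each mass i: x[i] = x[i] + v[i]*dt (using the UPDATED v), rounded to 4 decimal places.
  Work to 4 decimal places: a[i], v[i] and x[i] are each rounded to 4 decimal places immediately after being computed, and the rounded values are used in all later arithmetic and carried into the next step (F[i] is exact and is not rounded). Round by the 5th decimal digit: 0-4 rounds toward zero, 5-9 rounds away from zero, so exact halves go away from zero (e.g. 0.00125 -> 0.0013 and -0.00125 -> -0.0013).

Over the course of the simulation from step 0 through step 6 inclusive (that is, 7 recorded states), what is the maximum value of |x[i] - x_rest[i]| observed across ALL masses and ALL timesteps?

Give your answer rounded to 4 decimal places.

Step 0: x=[8.0000 10.0000 19.0000 26.0000] v=[0.0000 0.0000 0.0000 0.0000]
Step 1: x=[7.0000 11.7500 18.5000 25.7500] v=[-4.0000 7.0000 -2.0000 -1.0000]
Step 2: x=[5.6875 14.0000 18.1250 25.1875] v=[-5.2500 9.0000 -1.5000 -2.2500]
Step 3: x=[4.9531 15.2031 18.4844 24.3594] v=[-2.9375 4.8125 1.4375 -3.3125]
Step 4: x=[5.2812 14.6641 19.4922 23.5625] v=[1.3125 -2.1562 4.0312 -3.1875]
Step 5: x=[6.4551 12.9864 20.3106 23.2481] v=[4.6954 -6.7110 3.2734 -1.2578]
Step 6: x=[7.7618 11.5069 20.0323 23.6993] v=[5.2267 -5.9181 -1.1133 1.8047]
Max displacement = 3.2031

Answer: 3.2031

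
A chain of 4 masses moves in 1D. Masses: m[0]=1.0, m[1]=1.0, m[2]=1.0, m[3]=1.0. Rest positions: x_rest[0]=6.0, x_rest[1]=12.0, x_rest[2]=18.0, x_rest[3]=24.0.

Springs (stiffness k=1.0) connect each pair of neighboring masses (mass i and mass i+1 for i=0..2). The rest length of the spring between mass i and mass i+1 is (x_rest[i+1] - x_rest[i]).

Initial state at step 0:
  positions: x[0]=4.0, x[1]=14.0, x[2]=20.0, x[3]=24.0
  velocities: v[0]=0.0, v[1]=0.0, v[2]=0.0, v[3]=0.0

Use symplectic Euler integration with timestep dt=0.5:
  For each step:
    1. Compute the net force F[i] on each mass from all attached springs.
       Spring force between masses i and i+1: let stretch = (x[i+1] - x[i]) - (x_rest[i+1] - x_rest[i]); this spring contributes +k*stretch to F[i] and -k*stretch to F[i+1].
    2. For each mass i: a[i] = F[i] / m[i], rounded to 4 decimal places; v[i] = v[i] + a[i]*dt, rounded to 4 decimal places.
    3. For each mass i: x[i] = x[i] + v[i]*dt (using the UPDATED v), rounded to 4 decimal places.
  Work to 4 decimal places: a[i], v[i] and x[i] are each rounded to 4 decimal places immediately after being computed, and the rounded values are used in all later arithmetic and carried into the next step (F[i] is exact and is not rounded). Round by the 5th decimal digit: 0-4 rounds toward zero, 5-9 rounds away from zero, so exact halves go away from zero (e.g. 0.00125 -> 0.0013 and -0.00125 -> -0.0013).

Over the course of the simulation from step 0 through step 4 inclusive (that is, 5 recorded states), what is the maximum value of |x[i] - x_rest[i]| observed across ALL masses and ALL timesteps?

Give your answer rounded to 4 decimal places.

Step 0: x=[4.0000 14.0000 20.0000 24.0000] v=[0.0000 0.0000 0.0000 0.0000]
Step 1: x=[5.0000 13.0000 19.5000 24.5000] v=[2.0000 -2.0000 -1.0000 1.0000]
Step 2: x=[6.5000 11.6250 18.6250 25.2500] v=[3.0000 -2.7500 -1.7500 1.5000]
Step 3: x=[7.7813 10.7188 17.6563 25.8438] v=[2.5625 -1.8125 -1.9375 1.1875]
Step 4: x=[8.2970 10.8126 17.0001 25.8907] v=[1.0313 0.1875 -1.3125 0.0938]
Max displacement = 2.2970

Answer: 2.2970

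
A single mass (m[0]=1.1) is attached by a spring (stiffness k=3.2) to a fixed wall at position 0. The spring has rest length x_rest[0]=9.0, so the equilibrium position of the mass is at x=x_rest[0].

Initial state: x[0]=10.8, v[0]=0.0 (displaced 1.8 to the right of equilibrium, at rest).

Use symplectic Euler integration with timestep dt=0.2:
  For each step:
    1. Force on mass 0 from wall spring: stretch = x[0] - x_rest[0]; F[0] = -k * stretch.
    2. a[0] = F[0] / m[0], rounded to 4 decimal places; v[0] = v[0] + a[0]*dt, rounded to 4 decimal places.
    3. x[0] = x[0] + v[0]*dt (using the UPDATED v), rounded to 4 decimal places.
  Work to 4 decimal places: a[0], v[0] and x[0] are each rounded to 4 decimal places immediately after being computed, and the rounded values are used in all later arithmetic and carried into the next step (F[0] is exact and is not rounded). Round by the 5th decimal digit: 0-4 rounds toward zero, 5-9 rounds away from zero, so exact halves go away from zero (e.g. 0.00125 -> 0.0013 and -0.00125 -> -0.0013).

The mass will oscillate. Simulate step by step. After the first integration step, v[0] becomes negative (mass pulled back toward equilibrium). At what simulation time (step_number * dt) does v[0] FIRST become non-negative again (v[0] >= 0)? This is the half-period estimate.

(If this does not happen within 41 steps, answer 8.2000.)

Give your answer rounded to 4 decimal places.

Step 0: x=[10.8000] v=[0.0000]
Step 1: x=[10.5905] v=[-1.0473]
Step 2: x=[10.1960] v=[-1.9727]
Step 3: x=[9.6623] v=[-2.6686]
Step 4: x=[9.0515] v=[-3.0539]
Step 5: x=[8.4347] v=[-3.0839]
Step 6: x=[7.8837] v=[-2.7550]
Step 7: x=[7.4626] v=[-2.1055]
Step 8: x=[7.2204] v=[-1.2110]
Step 9: x=[7.1853] v=[-0.1756]
Step 10: x=[7.3613] v=[0.8802]
First v>=0 after going negative at step 10, time=2.0000

Answer: 2.0000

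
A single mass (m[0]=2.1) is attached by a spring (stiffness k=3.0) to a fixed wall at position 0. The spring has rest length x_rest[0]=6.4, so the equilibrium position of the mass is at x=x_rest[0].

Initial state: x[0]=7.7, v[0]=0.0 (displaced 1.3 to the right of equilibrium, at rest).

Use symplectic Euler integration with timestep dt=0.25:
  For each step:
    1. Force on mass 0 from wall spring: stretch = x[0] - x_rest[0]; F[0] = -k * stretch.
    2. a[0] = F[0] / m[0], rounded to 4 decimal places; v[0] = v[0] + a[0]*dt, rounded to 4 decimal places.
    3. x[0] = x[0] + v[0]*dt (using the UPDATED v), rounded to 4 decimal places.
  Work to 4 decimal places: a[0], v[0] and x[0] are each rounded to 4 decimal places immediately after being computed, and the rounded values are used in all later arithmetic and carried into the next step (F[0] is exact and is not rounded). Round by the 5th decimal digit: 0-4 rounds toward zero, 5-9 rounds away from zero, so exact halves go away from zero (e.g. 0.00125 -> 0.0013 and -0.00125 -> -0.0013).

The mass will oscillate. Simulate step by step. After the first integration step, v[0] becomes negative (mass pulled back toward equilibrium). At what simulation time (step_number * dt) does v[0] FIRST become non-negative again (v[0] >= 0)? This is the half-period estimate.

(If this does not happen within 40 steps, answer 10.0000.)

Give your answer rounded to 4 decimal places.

Answer: 2.7500

Derivation:
Step 0: x=[7.7000] v=[0.0000]
Step 1: x=[7.5839] v=[-0.4643]
Step 2: x=[7.3621] v=[-0.8871]
Step 3: x=[7.0544] v=[-1.2307]
Step 4: x=[6.6883] v=[-1.4644]
Step 5: x=[6.2965] v=[-1.5674]
Step 6: x=[5.9139] v=[-1.5304]
Step 7: x=[5.5747] v=[-1.3568]
Step 8: x=[5.3092] v=[-1.0621]
Step 9: x=[5.1411] v=[-0.6725]
Step 10: x=[5.0854] v=[-0.2229]
Step 11: x=[5.1471] v=[0.2466]
First v>=0 after going negative at step 11, time=2.7500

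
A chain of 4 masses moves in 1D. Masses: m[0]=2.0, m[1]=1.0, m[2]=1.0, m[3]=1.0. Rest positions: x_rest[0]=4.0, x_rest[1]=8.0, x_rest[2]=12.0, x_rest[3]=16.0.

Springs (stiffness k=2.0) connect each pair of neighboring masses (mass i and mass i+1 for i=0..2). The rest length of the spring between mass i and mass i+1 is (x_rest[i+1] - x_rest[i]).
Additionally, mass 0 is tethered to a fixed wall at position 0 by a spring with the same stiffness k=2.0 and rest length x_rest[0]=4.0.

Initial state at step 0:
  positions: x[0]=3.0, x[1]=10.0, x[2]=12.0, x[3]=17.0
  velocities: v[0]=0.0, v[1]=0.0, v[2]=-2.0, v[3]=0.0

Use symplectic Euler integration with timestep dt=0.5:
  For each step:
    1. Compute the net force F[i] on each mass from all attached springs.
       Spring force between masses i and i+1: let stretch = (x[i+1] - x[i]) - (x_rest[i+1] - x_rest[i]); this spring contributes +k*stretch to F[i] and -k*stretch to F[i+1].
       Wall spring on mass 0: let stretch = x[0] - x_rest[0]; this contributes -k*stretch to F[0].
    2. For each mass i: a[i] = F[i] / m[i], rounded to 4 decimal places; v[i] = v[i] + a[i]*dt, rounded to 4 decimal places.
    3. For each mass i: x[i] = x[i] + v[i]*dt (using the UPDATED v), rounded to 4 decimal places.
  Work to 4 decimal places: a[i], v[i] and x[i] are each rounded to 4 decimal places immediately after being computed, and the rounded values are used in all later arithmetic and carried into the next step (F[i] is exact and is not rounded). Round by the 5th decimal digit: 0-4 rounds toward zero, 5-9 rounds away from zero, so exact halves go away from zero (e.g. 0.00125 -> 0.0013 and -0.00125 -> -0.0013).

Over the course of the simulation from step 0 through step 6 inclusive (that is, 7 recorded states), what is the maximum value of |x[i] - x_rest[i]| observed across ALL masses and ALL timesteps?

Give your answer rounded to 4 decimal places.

Step 0: x=[3.0000 10.0000 12.0000 17.0000] v=[0.0000 0.0000 -2.0000 0.0000]
Step 1: x=[4.0000 7.5000 12.5000 16.5000] v=[2.0000 -5.0000 1.0000 -1.0000]
Step 2: x=[4.8750 5.7500 12.5000 16.0000] v=[1.7500 -3.5000 0.0000 -1.0000]
Step 3: x=[4.7500 6.9375 10.8750 15.7500] v=[-0.2500 2.3750 -3.2500 -0.5000]
Step 4: x=[3.9844 9.0000 9.7188 15.0625] v=[-1.5313 4.1250 -2.3125 -1.3750]
Step 5: x=[3.4766 8.9141 10.8750 13.7032] v=[-1.0157 -0.1718 2.3124 -2.7187]
Step 6: x=[3.4590 7.0899 12.4649 12.9298] v=[-0.0353 -3.6484 3.1797 -1.5469]
Max displacement = 3.0702

Answer: 3.0702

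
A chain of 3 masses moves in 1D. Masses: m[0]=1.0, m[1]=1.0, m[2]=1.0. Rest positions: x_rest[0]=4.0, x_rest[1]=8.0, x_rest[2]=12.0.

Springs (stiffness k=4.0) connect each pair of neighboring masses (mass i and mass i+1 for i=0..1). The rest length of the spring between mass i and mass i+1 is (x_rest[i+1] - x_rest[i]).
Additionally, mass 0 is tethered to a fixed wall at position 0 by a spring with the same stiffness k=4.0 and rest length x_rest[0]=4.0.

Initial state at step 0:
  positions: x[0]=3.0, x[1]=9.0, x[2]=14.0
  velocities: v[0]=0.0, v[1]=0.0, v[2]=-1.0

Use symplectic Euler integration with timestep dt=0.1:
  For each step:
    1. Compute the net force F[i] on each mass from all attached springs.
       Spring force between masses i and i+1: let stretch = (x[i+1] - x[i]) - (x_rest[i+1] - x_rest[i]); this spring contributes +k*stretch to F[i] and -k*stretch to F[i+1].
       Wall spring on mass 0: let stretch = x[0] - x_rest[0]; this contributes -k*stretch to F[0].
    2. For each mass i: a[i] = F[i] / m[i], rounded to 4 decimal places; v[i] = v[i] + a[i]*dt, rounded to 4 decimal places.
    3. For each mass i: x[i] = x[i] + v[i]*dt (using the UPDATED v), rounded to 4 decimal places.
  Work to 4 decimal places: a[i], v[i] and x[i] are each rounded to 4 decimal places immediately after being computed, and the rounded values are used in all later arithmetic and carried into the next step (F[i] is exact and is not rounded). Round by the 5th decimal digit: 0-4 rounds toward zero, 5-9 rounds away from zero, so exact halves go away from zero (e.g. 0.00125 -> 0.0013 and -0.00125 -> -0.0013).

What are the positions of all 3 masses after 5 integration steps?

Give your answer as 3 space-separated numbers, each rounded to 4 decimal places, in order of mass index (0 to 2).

Answer: 4.4360 8.5279 12.9802

Derivation:
Step 0: x=[3.0000 9.0000 14.0000] v=[0.0000 0.0000 -1.0000]
Step 1: x=[3.1200 8.9600 13.8600] v=[1.2000 -0.4000 -1.4000]
Step 2: x=[3.3488 8.8824 13.6840] v=[2.2880 -0.7760 -1.7600]
Step 3: x=[3.6650 8.7755 13.4759] v=[3.1619 -1.0688 -2.0806]
Step 4: x=[4.0390 8.6522 13.2398] v=[3.7401 -1.2328 -2.3608]
Step 5: x=[4.4360 8.5279 12.9802] v=[3.9698 -1.2430 -2.5958]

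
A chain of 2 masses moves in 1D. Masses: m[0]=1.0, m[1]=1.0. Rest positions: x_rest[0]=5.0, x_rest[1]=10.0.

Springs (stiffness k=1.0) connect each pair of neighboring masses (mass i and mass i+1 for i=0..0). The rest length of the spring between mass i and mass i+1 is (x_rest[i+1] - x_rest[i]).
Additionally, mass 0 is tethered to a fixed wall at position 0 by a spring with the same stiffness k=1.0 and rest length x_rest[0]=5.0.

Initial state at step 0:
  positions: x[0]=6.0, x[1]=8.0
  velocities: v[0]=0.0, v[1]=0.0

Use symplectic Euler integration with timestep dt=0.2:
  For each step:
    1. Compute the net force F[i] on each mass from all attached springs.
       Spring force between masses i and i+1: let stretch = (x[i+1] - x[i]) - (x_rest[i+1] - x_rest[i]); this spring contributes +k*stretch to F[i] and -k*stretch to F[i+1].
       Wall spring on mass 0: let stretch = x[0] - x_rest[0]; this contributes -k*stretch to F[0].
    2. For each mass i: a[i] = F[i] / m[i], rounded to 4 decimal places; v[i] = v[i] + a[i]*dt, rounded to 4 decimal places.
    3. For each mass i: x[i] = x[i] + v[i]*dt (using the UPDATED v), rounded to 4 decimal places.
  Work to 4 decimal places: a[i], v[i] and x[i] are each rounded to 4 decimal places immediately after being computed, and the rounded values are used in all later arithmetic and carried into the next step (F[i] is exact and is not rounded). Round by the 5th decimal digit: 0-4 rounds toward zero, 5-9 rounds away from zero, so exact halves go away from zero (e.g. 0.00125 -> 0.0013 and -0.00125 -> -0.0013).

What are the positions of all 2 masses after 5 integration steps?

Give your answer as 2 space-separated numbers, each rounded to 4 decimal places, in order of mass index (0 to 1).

Step 0: x=[6.0000 8.0000] v=[0.0000 0.0000]
Step 1: x=[5.8400 8.1200] v=[-0.8000 0.6000]
Step 2: x=[5.5376 8.3488] v=[-1.5120 1.1440]
Step 3: x=[5.1261 8.6652] v=[-2.0573 1.5818]
Step 4: x=[4.6512 9.0400] v=[-2.3747 1.8740]
Step 5: x=[4.1658 9.4392] v=[-2.4272 1.9962]

Answer: 4.1658 9.4392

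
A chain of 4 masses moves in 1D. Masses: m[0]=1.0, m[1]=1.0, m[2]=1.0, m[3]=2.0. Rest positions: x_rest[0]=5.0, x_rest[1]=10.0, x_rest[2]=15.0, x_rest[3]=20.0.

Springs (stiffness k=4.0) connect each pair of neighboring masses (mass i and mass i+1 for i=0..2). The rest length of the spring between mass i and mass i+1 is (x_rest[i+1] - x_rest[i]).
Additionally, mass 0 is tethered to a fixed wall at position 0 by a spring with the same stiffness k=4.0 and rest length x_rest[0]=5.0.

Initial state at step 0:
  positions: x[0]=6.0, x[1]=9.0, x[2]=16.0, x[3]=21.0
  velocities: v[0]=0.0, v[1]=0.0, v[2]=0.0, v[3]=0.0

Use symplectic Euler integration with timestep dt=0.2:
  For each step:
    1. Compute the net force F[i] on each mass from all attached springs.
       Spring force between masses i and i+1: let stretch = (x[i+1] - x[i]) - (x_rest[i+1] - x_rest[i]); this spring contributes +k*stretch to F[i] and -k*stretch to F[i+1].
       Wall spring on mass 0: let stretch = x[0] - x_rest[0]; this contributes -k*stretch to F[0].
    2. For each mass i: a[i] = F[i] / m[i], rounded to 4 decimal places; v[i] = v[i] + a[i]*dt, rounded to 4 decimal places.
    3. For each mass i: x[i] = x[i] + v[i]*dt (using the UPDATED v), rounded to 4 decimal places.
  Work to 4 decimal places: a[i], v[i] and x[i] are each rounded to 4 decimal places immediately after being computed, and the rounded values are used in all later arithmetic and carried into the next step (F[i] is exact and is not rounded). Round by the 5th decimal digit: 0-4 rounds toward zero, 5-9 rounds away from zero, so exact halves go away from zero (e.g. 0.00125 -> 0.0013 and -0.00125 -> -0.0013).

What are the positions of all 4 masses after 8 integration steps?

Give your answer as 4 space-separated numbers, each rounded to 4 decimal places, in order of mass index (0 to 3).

Answer: 6.3505 9.5370 16.2455 20.1177

Derivation:
Step 0: x=[6.0000 9.0000 16.0000 21.0000] v=[0.0000 0.0000 0.0000 0.0000]
Step 1: x=[5.5200 9.6400 15.6800 21.0000] v=[-2.4000 3.2000 -1.6000 0.0000]
Step 2: x=[4.8160 10.5872 15.2448 20.9744] v=[-3.5200 4.7360 -2.1760 -0.1280]
Step 3: x=[4.2648 11.3562 14.9811 20.8904] v=[-2.7558 3.8451 -1.3184 -0.4198]
Step 4: x=[4.1659 11.5706 15.0829 20.7337] v=[-0.4945 1.0719 0.5091 -0.7835]
Step 5: x=[4.5852 11.1622 15.5269 20.5249] v=[2.0965 -2.0420 2.2199 -1.0438]
Step 6: x=[5.3232 10.3998 16.0722 20.3163] v=[3.6899 -3.8118 2.7265 -1.0430]
Step 7: x=[6.0217 9.7328 16.3890 20.1682] v=[3.4926 -3.3352 1.5839 -0.7406]
Step 8: x=[6.3505 9.5370 16.2455 20.1177] v=[1.6441 -0.9791 -0.7177 -0.2523]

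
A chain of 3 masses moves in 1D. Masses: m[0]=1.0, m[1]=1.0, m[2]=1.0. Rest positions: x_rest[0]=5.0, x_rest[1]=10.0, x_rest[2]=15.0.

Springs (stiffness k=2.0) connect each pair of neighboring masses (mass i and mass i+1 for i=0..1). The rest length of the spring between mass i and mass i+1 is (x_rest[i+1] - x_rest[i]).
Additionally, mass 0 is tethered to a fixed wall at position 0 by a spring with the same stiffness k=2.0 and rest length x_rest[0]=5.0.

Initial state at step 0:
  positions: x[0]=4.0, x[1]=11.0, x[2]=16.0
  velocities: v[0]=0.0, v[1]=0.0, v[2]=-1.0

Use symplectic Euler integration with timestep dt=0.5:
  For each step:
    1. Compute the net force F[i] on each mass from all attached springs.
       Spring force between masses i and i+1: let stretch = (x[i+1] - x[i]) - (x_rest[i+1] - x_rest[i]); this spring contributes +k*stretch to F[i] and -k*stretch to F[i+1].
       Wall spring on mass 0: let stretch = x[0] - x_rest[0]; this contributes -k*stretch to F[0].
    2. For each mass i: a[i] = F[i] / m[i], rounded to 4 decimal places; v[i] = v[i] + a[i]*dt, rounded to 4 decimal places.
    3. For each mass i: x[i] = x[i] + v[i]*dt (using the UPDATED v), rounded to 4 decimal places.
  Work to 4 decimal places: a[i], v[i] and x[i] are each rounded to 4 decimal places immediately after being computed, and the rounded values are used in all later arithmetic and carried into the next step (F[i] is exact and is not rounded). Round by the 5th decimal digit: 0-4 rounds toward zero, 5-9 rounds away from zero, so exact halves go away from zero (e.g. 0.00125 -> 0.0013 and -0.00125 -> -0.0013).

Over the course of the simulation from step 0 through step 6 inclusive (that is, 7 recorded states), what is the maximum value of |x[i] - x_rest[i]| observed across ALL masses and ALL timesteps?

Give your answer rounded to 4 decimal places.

Step 0: x=[4.0000 11.0000 16.0000] v=[0.0000 0.0000 -1.0000]
Step 1: x=[5.5000 10.0000 15.5000] v=[3.0000 -2.0000 -1.0000]
Step 2: x=[6.5000 9.5000 14.7500] v=[2.0000 -1.0000 -1.5000]
Step 3: x=[5.7500 10.1250 13.8750] v=[-1.5000 1.2500 -1.7500]
Step 4: x=[4.3125 10.4375 13.6250] v=[-2.8750 0.6250 -0.5000]
Step 5: x=[3.7813 9.2813 14.2813] v=[-1.0625 -2.3125 1.3125]
Step 6: x=[4.1094 7.8751 14.9376] v=[0.6562 -2.8125 1.3125]
Max displacement = 2.1249

Answer: 2.1249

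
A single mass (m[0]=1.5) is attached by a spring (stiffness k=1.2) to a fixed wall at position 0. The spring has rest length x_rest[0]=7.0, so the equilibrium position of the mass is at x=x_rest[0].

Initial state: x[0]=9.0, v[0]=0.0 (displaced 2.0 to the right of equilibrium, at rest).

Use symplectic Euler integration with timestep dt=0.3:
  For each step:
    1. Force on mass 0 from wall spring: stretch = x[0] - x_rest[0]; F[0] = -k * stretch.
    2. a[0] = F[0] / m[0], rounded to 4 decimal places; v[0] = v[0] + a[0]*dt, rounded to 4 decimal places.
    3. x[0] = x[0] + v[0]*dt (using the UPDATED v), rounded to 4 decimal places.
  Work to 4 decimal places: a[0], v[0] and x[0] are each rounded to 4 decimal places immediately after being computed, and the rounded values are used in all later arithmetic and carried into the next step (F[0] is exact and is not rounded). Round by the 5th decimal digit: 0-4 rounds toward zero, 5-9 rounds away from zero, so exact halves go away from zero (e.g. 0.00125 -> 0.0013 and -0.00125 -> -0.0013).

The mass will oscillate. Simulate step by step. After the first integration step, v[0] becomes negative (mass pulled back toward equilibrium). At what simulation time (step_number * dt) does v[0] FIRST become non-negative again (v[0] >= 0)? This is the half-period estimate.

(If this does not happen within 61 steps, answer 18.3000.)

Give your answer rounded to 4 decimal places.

Step 0: x=[9.0000] v=[0.0000]
Step 1: x=[8.8560] v=[-0.4800]
Step 2: x=[8.5784] v=[-0.9254]
Step 3: x=[8.1871] v=[-1.3042]
Step 4: x=[7.7104] v=[-1.5891]
Step 5: x=[7.1825] v=[-1.7596]
Step 6: x=[6.6415] v=[-1.8034]
Step 7: x=[6.1263] v=[-1.7174]
Step 8: x=[5.6740] v=[-1.5077]
Step 9: x=[5.3172] v=[-1.1895]
Step 10: x=[5.0815] v=[-0.7856]
Step 11: x=[4.9839] v=[-0.3252]
Step 12: x=[5.0315] v=[0.1587]
First v>=0 after going negative at step 12, time=3.6000

Answer: 3.6000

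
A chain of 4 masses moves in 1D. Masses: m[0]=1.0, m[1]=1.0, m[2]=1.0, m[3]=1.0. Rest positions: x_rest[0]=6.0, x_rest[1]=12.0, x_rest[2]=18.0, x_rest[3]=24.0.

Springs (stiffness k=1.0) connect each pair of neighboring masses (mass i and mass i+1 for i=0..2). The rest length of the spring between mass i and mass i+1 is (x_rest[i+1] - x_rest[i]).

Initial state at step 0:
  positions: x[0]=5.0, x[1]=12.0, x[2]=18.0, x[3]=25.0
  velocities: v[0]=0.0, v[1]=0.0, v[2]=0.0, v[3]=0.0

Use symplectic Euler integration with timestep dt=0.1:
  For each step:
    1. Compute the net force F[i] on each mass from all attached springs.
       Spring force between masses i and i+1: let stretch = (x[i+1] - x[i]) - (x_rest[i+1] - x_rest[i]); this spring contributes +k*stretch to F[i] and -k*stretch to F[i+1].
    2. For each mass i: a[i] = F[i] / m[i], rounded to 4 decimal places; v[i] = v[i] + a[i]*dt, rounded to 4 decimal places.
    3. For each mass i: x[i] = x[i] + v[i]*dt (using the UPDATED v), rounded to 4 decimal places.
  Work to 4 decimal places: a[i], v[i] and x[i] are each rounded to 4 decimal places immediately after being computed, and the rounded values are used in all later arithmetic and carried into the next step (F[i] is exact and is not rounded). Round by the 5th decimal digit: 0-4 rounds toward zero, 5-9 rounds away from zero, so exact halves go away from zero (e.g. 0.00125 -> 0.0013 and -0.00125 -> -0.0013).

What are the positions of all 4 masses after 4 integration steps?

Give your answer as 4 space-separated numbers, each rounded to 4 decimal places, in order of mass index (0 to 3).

Answer: 5.0970 11.9059 18.0941 24.9030

Derivation:
Step 0: x=[5.0000 12.0000 18.0000 25.0000] v=[0.0000 0.0000 0.0000 0.0000]
Step 1: x=[5.0100 11.9900 18.0100 24.9900] v=[0.1000 -0.1000 0.1000 -0.1000]
Step 2: x=[5.0298 11.9704 18.0296 24.9702] v=[0.1980 -0.1960 0.1960 -0.1980]
Step 3: x=[5.0590 11.9420 18.0580 24.9410] v=[0.2921 -0.2841 0.2841 -0.2921]
Step 4: x=[5.0970 11.9059 18.0941 24.9030] v=[0.3804 -0.3608 0.3608 -0.3804]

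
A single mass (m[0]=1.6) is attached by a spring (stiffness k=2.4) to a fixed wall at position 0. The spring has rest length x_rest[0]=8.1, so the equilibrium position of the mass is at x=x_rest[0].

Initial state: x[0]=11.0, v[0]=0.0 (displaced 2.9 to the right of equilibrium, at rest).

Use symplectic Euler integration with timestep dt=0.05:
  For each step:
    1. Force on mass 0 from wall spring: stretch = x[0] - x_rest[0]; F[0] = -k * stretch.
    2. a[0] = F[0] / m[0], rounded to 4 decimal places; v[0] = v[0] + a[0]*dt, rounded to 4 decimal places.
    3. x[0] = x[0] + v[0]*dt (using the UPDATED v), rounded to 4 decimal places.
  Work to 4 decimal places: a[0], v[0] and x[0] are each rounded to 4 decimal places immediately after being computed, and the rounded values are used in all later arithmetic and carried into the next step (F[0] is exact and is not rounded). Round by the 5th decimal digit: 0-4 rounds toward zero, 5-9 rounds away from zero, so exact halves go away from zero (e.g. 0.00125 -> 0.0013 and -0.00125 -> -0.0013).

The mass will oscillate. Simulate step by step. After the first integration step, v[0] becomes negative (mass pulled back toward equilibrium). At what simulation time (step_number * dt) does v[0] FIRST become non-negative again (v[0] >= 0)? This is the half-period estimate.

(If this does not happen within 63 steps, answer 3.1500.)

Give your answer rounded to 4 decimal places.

Answer: 2.6000

Derivation:
Step 0: x=[11.0000] v=[0.0000]
Step 1: x=[10.9891] v=[-0.2175]
Step 2: x=[10.9674] v=[-0.4342]
Step 3: x=[10.9349] v=[-0.6493]
Step 4: x=[10.8918] v=[-0.8619]
Step 5: x=[10.8382] v=[-1.0713]
Step 6: x=[10.7744] v=[-1.2767]
Step 7: x=[10.7005] v=[-1.4773]
Step 8: x=[10.6169] v=[-1.6723]
Step 9: x=[10.5238] v=[-1.8611]
Step 10: x=[10.4217] v=[-2.0429]
Step 11: x=[10.3109] v=[-2.2170]
Step 12: x=[10.1918] v=[-2.3828]
Step 13: x=[10.0648] v=[-2.5397]
Step 14: x=[9.9304] v=[-2.6871]
Step 15: x=[9.7892] v=[-2.8244]
Step 16: x=[9.6416] v=[-2.9511]
Step 17: x=[9.4883] v=[-3.0667]
Step 18: x=[9.3298] v=[-3.1708]
Step 19: x=[9.1667] v=[-3.2630]
Step 20: x=[8.9996] v=[-3.3430]
Step 21: x=[8.8291] v=[-3.4105]
Step 22: x=[8.6558] v=[-3.4652]
Step 23: x=[8.4805] v=[-3.5069]
Step 24: x=[8.3037] v=[-3.5354]
Step 25: x=[8.1262] v=[-3.5507]
Step 26: x=[7.9486] v=[-3.5527]
Step 27: x=[7.7715] v=[-3.5413]
Step 28: x=[7.5957] v=[-3.5167]
Step 29: x=[7.4218] v=[-3.4789]
Step 30: x=[7.2504] v=[-3.4280]
Step 31: x=[7.0822] v=[-3.3643]
Step 32: x=[6.9178] v=[-3.2880]
Step 33: x=[6.7578] v=[-3.1993]
Step 34: x=[6.6029] v=[-3.0986]
Step 35: x=[6.4536] v=[-2.9863]
Step 36: x=[6.3105] v=[-2.8628]
Step 37: x=[6.1741] v=[-2.7286]
Step 38: x=[6.0449] v=[-2.5842]
Step 39: x=[5.9234] v=[-2.4301]
Step 40: x=[5.8101] v=[-2.2669]
Step 41: x=[5.7053] v=[-2.0952]
Step 42: x=[5.6095] v=[-1.9156]
Step 43: x=[5.5231] v=[-1.7288]
Step 44: x=[5.4463] v=[-1.5355]
Step 45: x=[5.3795] v=[-1.3365]
Step 46: x=[5.3229] v=[-1.1325]
Step 47: x=[5.2767] v=[-0.9242]
Step 48: x=[5.2411] v=[-0.7125]
Step 49: x=[5.2162] v=[-0.4981]
Step 50: x=[5.2021] v=[-0.2818]
Step 51: x=[5.1989] v=[-0.0645]
Step 52: x=[5.2066] v=[0.1531]
First v>=0 after going negative at step 52, time=2.6000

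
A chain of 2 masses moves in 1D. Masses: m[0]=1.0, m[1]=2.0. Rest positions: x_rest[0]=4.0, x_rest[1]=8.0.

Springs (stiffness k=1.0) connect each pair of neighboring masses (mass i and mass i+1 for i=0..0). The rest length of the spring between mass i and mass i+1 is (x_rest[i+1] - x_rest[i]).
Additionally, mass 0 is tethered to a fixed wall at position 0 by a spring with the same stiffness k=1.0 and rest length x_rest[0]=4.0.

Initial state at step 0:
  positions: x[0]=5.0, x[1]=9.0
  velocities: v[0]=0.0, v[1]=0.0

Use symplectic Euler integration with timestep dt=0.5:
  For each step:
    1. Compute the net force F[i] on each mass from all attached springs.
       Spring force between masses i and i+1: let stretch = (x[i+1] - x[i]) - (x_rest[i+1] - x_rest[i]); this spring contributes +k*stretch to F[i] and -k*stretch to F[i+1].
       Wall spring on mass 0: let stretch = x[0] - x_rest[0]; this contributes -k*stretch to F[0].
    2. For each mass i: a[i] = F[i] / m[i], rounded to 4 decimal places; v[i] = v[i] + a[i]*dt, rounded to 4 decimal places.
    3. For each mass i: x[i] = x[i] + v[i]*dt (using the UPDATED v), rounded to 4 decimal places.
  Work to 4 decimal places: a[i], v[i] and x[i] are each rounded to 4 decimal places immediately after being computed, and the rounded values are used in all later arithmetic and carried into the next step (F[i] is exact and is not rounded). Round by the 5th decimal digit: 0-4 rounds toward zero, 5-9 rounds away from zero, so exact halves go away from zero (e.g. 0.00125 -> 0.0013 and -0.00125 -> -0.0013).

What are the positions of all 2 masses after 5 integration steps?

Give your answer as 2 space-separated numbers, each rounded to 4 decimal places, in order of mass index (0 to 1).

Answer: 3.9938 8.3584

Derivation:
Step 0: x=[5.0000 9.0000] v=[0.0000 0.0000]
Step 1: x=[4.7500 9.0000] v=[-0.5000 0.0000]
Step 2: x=[4.3750 8.9688] v=[-0.7500 -0.0625]
Step 3: x=[4.0547 8.8633] v=[-0.6406 -0.2110]
Step 4: x=[3.9229 8.6567] v=[-0.2637 -0.4132]
Step 5: x=[3.9938 8.3584] v=[0.1418 -0.5967]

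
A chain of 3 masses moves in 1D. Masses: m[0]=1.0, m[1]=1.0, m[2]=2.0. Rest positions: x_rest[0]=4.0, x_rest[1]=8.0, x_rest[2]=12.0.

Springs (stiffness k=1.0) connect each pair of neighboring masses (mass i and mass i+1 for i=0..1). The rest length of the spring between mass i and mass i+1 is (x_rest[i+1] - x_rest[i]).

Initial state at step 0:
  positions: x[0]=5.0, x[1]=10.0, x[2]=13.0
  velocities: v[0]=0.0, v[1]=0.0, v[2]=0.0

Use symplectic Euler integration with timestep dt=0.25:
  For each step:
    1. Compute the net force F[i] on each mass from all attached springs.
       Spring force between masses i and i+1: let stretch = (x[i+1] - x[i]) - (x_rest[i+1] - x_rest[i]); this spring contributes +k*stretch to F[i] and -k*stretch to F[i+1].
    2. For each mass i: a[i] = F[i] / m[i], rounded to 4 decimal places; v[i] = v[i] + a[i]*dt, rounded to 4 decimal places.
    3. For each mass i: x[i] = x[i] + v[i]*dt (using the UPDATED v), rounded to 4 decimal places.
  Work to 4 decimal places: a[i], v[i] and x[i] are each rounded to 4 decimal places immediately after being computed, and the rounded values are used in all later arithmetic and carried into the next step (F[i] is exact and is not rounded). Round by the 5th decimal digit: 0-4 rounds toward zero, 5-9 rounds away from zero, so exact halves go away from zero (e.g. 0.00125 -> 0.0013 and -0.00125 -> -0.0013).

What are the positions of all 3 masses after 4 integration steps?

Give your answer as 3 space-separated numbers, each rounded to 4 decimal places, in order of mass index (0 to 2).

Step 0: x=[5.0000 10.0000 13.0000] v=[0.0000 0.0000 0.0000]
Step 1: x=[5.0625 9.8750 13.0313] v=[0.2500 -0.5000 0.1250]
Step 2: x=[5.1758 9.6465 13.0889] v=[0.4531 -0.9141 0.2305]
Step 3: x=[5.3185 9.3537 13.1640] v=[0.5708 -1.1712 0.3002]
Step 4: x=[5.4634 9.0469 13.2450] v=[0.5796 -1.2274 0.3239]

Answer: 5.4634 9.0469 13.2450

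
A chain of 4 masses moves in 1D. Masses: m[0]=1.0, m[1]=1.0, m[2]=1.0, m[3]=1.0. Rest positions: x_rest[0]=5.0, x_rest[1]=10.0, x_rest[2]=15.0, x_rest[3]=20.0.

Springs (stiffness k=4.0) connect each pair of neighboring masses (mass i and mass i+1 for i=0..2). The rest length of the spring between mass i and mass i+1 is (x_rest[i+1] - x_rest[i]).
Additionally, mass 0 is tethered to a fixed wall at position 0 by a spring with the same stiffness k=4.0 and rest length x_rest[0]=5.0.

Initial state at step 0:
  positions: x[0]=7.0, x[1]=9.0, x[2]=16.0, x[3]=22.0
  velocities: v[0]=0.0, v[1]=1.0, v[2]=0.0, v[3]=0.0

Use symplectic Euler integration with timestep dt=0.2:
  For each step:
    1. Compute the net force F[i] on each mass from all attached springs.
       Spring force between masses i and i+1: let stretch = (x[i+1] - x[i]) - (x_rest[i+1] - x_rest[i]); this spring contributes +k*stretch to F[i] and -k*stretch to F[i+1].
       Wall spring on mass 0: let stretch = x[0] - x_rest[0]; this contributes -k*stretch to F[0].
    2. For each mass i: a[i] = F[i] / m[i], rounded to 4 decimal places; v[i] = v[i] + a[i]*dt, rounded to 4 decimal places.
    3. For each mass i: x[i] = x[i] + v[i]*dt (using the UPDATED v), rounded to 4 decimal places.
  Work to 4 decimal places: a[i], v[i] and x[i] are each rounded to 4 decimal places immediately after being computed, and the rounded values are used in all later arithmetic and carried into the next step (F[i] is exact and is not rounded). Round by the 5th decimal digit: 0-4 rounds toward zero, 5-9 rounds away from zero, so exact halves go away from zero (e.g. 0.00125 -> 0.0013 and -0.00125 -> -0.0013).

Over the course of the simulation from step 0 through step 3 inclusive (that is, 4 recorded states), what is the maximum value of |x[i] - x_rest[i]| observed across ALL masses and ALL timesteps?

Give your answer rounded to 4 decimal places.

Answer: 2.3438

Derivation:
Step 0: x=[7.0000 9.0000 16.0000 22.0000] v=[0.0000 1.0000 0.0000 0.0000]
Step 1: x=[6.2000 10.0000 15.8400 21.8400] v=[-4.0000 5.0000 -0.8000 -0.8000]
Step 2: x=[5.0160 11.3264 15.7056 21.5200] v=[-5.9200 6.6320 -0.6720 -1.6000]
Step 3: x=[4.0391 12.3438 15.8008 21.0697] v=[-4.8845 5.0870 0.4762 -2.2515]
Max displacement = 2.3438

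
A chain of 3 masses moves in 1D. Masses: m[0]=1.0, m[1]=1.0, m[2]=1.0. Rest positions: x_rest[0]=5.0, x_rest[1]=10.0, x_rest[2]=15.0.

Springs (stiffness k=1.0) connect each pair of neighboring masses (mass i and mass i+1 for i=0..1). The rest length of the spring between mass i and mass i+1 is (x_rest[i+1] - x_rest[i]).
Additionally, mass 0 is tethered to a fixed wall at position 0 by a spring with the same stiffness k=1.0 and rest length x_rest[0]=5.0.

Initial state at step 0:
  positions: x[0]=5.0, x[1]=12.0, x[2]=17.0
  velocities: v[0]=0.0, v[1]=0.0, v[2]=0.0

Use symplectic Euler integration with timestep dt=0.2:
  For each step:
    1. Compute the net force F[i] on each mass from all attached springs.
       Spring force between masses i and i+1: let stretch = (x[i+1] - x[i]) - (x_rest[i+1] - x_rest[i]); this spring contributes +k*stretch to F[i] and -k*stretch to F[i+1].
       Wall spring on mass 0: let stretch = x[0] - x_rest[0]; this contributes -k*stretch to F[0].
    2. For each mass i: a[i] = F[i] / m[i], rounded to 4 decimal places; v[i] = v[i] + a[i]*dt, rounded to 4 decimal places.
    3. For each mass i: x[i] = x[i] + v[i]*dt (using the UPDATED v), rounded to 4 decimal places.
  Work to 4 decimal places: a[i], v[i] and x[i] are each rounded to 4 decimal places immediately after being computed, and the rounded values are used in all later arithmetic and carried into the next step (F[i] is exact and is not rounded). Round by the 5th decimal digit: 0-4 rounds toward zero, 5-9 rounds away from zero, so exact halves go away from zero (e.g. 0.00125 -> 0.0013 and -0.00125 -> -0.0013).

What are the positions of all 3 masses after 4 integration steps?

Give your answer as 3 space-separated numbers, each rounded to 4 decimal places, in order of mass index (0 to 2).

Step 0: x=[5.0000 12.0000 17.0000] v=[0.0000 0.0000 0.0000]
Step 1: x=[5.0800 11.9200 17.0000] v=[0.4000 -0.4000 0.0000]
Step 2: x=[5.2304 11.7696 16.9968] v=[0.7520 -0.7520 -0.0160]
Step 3: x=[5.4332 11.5667 16.9845] v=[1.0138 -1.0144 -0.0614]
Step 4: x=[5.6640 11.3352 16.9555] v=[1.1539 -1.1575 -0.1450]

Answer: 5.6640 11.3352 16.9555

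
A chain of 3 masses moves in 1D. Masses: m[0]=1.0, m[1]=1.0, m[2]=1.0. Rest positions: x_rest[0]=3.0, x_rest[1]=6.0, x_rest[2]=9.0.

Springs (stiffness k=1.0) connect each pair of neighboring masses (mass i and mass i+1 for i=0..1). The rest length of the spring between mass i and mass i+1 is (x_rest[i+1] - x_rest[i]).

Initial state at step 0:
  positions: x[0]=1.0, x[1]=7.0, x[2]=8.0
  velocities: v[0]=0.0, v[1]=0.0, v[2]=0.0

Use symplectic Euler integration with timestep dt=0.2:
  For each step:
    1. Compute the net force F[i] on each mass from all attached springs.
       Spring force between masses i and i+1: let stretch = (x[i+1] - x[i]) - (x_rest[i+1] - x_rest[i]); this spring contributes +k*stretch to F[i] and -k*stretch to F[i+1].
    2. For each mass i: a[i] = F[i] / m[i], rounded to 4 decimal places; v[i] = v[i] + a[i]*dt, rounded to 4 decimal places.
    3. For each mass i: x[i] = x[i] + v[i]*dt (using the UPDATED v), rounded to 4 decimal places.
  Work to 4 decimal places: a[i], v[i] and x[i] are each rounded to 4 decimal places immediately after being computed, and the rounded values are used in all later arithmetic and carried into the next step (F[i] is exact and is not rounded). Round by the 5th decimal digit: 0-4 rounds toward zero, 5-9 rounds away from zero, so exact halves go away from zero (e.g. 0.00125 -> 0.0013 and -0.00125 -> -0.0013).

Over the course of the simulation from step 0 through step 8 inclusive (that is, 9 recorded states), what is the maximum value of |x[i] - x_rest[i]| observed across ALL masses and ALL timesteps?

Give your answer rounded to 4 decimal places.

Answer: 2.3308

Derivation:
Step 0: x=[1.0000 7.0000 8.0000] v=[0.0000 0.0000 0.0000]
Step 1: x=[1.1200 6.8000 8.0800] v=[0.6000 -1.0000 0.4000]
Step 2: x=[1.3472 6.4240 8.2288] v=[1.1360 -1.8800 0.7440]
Step 3: x=[1.6575 5.9171 8.4254] v=[1.5514 -2.5344 0.9830]
Step 4: x=[2.0182 5.3402 8.6417] v=[1.8033 -2.8847 1.0813]
Step 5: x=[2.3917 4.7624 8.8459] v=[1.8677 -2.8888 1.0210]
Step 6: x=[2.7401 4.2532 9.0068] v=[1.7418 -2.5462 0.8043]
Step 7: x=[3.0290 3.8736 9.0975] v=[1.4444 -1.8981 0.4536]
Step 8: x=[3.2317 3.6692 9.0993] v=[1.0133 -1.0222 0.0088]
Max displacement = 2.3308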